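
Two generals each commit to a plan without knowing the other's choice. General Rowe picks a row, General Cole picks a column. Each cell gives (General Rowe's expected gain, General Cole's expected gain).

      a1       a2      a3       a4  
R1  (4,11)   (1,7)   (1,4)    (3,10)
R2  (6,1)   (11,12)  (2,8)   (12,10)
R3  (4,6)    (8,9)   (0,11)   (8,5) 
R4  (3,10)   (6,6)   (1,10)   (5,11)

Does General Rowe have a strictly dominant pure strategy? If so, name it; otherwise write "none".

R2 vs R1: a1: 6>4, a2: 11>1, a3: 2>1, a4: 12>3.
R2 vs R3: a1: 6>4, a2: 11>8, a3: 2>0, a4: 12>8.
R2 vs R4: a1: 6>3, a2: 11>6, a3: 2>1, a4: 12>5.
R2 strictly beats every other strategy against every opponent action, so it is strictly dominant.

R2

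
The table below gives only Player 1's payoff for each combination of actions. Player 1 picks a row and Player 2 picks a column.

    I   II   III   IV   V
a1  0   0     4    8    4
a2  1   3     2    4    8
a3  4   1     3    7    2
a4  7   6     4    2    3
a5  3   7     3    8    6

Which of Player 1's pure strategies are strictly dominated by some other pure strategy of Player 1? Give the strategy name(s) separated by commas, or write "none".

a1 is not dominated — it holds its own against a2 at III (4>2); a3 at III (4>3); a4 at III (4=4); a5 at III (4>3).
a2 is not dominated — it holds its own against a1 at I (1>0); a3 at II (3>1); a4 at IV (4>2); a5 at V (8>6).
a3: no other strategy beats it everywhere (a1 at I (4>0); a2 at I (4>1); a4 at IV (7>2); a5 at I (4>3)).
a4: no other strategy beats it everywhere (a1 at I (7>0); a2 at I (7>1); a3 at I (7>4); a5 at I (7>3)).
a5: no other strategy beats it everywhere (a1 at I (3>0); a2 at I (3>1); a3 at II (7>1); a4 at II (7>6)).

none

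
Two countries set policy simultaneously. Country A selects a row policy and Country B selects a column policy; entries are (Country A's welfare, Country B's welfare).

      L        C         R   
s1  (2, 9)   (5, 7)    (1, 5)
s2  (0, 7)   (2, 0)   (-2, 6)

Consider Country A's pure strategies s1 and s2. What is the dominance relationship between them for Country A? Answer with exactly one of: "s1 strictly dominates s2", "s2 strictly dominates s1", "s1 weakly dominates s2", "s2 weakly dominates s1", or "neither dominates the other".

s1 strictly dominates s2

Compare s1 to s2 across each choice by Country B: L: 2>0, C: 5>2, R: 1>-2.
Every comparison favours s1, so s1 strictly dominates s2.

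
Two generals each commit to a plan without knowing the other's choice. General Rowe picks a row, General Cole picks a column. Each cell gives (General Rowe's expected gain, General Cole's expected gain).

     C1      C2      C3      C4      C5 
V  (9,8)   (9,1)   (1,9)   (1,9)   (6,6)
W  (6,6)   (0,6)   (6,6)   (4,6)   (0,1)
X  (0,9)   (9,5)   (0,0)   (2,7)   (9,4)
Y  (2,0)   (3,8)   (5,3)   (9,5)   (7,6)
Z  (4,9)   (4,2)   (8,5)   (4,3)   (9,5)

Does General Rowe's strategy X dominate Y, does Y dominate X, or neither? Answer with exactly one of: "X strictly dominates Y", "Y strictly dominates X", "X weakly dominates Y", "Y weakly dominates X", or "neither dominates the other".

neither dominates the other

X's payoffs vs Y's, by General Cole's action — C1: 0<2, C2: 9>3, C3: 0<5, C4: 2<9, C5: 9>7.
X does better at C2, C5 but worse at C1, C3, C4; neither strategy dominates the other.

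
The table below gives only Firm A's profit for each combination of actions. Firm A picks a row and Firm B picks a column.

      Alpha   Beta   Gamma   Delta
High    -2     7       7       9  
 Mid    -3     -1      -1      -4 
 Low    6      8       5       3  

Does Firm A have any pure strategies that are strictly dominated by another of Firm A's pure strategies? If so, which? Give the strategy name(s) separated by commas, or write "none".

Mid

Nothing dominates High: Mid at Alpha (-2>-3); Low at Gamma (7>5).
Mid is strictly dominated by High (Alpha: -2>-3, Beta: 7>-1, Gamma: 7>-1, Delta: 9>-4).
Low is not dominated — it holds its own against High at Alpha (6>-2); Mid at Alpha (6>-3).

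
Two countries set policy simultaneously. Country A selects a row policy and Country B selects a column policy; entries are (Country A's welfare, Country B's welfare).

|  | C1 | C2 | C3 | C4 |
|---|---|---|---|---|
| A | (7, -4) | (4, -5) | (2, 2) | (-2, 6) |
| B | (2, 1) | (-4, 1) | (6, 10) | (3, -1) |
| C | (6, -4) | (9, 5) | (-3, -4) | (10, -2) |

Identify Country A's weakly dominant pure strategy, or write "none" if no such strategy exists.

none

A fails to dominate B at C3 (2<6).
B fails to dominate A at C1 (2<7).
C fails to dominate A at C1 (6<7).
No single strategy dominates all the others.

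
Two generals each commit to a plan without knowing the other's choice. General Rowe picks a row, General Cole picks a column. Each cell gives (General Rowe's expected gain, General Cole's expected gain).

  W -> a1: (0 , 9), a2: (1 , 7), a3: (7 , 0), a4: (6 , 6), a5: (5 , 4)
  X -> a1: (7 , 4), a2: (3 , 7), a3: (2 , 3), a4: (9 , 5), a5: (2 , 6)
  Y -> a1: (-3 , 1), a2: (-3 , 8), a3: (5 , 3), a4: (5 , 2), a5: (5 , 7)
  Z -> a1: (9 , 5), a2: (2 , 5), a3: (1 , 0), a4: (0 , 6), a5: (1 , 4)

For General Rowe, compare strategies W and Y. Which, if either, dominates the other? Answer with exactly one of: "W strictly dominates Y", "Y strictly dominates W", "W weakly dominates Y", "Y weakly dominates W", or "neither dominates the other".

W weakly dominates Y

W's payoffs vs Y's, by General Cole's action — a1: 0>-3, a2: 1>-3, a3: 7>5, a4: 6>5, a5: 5=5.
W is at least as good everywhere and strictly better somewhere (tied only at a5), so W weakly but not strictly dominates Y.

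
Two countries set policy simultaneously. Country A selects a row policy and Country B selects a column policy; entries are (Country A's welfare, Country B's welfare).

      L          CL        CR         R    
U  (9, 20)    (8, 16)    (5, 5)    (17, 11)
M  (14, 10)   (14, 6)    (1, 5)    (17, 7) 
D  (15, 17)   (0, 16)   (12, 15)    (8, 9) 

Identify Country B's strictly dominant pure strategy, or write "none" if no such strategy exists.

L

L vs CL: U: 20>16, M: 10>6, D: 17>16.
L vs CR: U: 20>5, M: 10>5, D: 17>15.
L vs R: U: 20>11, M: 10>7, D: 17>9.
L strictly beats every other strategy against every opponent action, so it is strictly dominant.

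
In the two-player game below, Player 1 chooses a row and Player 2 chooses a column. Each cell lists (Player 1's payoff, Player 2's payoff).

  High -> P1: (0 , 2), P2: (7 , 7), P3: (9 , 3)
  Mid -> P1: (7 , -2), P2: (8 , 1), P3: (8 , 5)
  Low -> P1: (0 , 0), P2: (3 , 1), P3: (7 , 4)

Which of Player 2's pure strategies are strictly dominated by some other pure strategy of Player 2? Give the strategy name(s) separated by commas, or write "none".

P1: dominated, since P2 does at least as well everywhere (High: 7>2, Mid: 1>-2, Low: 1>0).
P2: no other strategy beats it everywhere (P1 at High (7>2); P3 at High (7>3)).
P3 is not dominated — it holds its own against P1 at High (3>2); P2 at Mid (5>1).

P1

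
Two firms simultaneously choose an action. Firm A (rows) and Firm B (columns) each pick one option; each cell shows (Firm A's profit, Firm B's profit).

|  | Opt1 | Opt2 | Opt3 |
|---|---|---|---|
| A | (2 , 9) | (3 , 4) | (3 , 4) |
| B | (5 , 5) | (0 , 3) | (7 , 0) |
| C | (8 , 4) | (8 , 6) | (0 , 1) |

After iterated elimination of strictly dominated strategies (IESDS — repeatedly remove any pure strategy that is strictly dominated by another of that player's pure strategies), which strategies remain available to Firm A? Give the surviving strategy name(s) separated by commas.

For Firm B, Opt1 strictly dominates Opt3 on the remaining rows (A: 9>4, B: 5>0, C: 4>1); eliminate Opt3.
For Firm A, C strictly dominates A on the remaining columns (Opt1: 8>2, Opt2: 8>3); eliminate A.
Row B is eliminated: C beats it against every remaining column (Opt1: 8>5, Opt2: 8>0).
For Firm B, Opt2 strictly dominates Opt1 on the remaining rows (C: 6>4); eliminate Opt1.
Among the remaining strategies, none is strictly dominated by another pure strategy of the same player, so the elimination stops.
Surviving strategies — Firm A: {C}; Firm B: {Opt2}.

C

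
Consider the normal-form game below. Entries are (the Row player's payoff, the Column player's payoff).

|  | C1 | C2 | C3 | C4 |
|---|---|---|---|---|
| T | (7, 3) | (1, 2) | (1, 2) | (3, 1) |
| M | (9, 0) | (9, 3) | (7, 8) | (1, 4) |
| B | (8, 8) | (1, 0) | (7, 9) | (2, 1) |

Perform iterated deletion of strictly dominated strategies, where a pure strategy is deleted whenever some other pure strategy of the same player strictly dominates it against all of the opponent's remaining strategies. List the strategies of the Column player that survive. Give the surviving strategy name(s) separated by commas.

C3

Column C4 is eliminated: C3 beats it against every remaining row (T: 2>1, M: 8>4, B: 9>1).
The Row player's strategy T is strictly dominated by M (C1: 9>7, C2: 9>1, C3: 7>1) and is removed.
The Column player's strategy C1 is strictly dominated by C3 (M: 8>0, B: 9>8) and is removed.
For the Column player, C3 strictly dominates C2 on the remaining rows (M: 8>3, B: 9>0); eliminate C2.
Among the remaining strategies, none is strictly dominated by another pure strategy of the same player, so the elimination stops.
Surviving strategies — the Row player: {M, B}; the Column player: {C3}.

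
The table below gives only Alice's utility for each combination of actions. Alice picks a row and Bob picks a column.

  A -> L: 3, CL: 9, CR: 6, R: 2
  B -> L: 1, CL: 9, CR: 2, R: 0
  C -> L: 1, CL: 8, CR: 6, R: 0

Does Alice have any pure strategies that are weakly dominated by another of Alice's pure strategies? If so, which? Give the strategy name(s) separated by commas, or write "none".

B, C

Nothing dominates A: B at L (3>1); C at L (3>1).
A weakly dominates B — L: 3>1, CL: 9=9, CR: 6>2, R: 2>0.
A weakly dominates C — L: 3>1, CL: 9>8, CR: 6=6, R: 2>0.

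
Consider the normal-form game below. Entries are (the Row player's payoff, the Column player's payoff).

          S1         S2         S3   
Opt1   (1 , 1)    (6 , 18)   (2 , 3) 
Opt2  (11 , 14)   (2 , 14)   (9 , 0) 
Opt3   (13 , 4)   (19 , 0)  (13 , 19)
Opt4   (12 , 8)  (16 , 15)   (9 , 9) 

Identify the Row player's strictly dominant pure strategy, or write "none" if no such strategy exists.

Opt3

Opt3 vs Opt1: S1: 13>1, S2: 19>6, S3: 13>2.
Opt3 vs Opt2: S1: 13>11, S2: 19>2, S3: 13>9.
Opt3 vs Opt4: S1: 13>12, S2: 19>16, S3: 13>9.
Opt3 strictly beats every other strategy against every opponent action, so it is strictly dominant.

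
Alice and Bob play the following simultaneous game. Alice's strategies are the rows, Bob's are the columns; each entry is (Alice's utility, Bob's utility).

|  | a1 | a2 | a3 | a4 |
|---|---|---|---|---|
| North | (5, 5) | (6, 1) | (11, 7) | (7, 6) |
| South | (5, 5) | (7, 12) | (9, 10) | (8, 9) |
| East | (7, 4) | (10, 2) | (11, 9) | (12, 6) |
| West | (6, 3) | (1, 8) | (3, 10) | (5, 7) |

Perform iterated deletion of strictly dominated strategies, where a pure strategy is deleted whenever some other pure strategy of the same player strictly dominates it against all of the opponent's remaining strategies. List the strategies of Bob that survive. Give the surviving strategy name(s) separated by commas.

a3

For Alice, East strictly dominates South on the remaining columns (a1: 7>5, a2: 10>7, a3: 11>9, a4: 12>8); eliminate South.
Alice's strategy West is strictly dominated by East (a1: 7>6, a2: 10>1, a3: 11>3, a4: 12>5) and is removed.
Column a1 is eliminated: a3 beats it against every remaining row (North: 7>5, East: 9>4).
For Bob, a3 strictly dominates a2 on the remaining rows (North: 7>1, East: 9>2); eliminate a2.
Column a4 is eliminated: a3 beats it against every remaining row (North: 7>6, East: 9>6).
Among the remaining strategies, none is strictly dominated by another pure strategy of the same player, so the elimination stops.
Surviving strategies — Alice: {North, East}; Bob: {a3}.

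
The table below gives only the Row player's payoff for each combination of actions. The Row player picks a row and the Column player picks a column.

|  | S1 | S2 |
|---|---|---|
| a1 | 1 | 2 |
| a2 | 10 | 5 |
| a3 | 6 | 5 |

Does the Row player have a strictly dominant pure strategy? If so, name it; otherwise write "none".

none

a1 fails to dominate a2 at S1 (1<10).
a2 fails to dominate a3 at S2 (5=5).
a3 fails to dominate a2 at S1 (6<10).
No single strategy dominates all the others.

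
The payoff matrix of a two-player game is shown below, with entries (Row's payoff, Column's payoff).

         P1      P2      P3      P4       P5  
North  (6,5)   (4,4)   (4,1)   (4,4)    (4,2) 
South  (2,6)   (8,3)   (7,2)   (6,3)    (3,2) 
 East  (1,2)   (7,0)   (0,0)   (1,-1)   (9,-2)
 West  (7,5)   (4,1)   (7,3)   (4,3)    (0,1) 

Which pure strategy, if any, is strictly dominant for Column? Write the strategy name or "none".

P1

P1 vs P2: North: 5>4, South: 6>3, East: 2>0, West: 5>1.
P1 vs P3: North: 5>1, South: 6>2, East: 2>0, West: 5>3.
P1 vs P4: North: 5>4, South: 6>3, East: 2>-1, West: 5>3.
P1 vs P5: North: 5>2, South: 6>2, East: 2>-2, West: 5>1.
P1 strictly beats every other strategy against every opponent action, so it is strictly dominant.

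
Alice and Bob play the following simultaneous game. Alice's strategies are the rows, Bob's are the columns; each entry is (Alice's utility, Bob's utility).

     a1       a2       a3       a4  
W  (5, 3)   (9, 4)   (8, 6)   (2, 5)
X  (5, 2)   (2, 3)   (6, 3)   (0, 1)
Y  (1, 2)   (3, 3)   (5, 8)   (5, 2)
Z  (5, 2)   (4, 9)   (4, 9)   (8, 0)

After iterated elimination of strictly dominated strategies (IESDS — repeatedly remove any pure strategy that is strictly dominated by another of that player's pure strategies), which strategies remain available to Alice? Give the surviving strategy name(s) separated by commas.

W

For Bob, a2 strictly dominates a1 on the remaining rows (W: 4>3, X: 3>2, Y: 3>2, Z: 9>2); eliminate a1.
For Alice, W strictly dominates X on the remaining columns (a2: 9>2, a3: 8>6, a4: 2>0); eliminate X.
Bob's strategy a4 is strictly dominated by a3 (W: 6>5, Y: 8>2, Z: 9>0) and is removed.
Alice's strategy Y is strictly dominated by W (a2: 9>3, a3: 8>5) and is removed.
Row Z is eliminated: W beats it against every remaining column (a2: 9>4, a3: 8>4).
Bob's strategy a2 is strictly dominated by a3 (W: 6>4) and is removed.
Among the remaining strategies, none is strictly dominated by another pure strategy of the same player, so the elimination stops.
Surviving strategies — Alice: {W}; Bob: {a3}.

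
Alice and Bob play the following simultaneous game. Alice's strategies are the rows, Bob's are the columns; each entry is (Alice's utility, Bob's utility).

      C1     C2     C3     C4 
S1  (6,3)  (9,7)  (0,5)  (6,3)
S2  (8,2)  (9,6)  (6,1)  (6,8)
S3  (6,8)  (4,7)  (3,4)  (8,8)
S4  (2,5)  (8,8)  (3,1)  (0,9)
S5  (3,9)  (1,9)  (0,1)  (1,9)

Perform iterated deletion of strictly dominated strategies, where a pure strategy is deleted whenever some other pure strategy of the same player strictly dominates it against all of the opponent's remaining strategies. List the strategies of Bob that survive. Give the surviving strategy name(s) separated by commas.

C1, C2, C4

For Alice, S2 strictly dominates S4 on the remaining columns (C1: 8>2, C2: 9>8, C3: 6>3, C4: 6>0); eliminate S4.
For Alice, S2 strictly dominates S5 on the remaining columns (C1: 8>3, C2: 9>1, C3: 6>0, C4: 6>1); eliminate S5.
Bob's strategy C3 is strictly dominated by C2 (S1: 7>5, S2: 6>1, S3: 7>4) and is removed.
Among the remaining strategies, none is strictly dominated by another pure strategy of the same player, so the elimination stops.
Surviving strategies — Alice: {S1, S2, S3}; Bob: {C1, C2, C4}.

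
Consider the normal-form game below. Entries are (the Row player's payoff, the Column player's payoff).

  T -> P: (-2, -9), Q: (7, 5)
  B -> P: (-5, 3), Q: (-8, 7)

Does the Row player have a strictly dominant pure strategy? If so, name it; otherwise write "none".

T

T vs B: P: -2>-5, Q: 7>-8.
T strictly beats every other strategy against every opponent action, so it is strictly dominant.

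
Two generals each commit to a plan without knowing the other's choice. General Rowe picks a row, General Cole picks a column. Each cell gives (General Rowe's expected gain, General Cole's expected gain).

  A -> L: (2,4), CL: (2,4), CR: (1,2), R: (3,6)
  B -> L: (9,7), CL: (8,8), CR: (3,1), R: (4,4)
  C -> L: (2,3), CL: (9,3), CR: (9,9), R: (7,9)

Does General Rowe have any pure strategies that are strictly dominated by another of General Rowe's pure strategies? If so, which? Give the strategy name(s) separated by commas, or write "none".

A

A: dominated, since B does at least as well everywhere (L: 9>2, CL: 8>2, CR: 3>1, R: 4>3).
B is not dominated — it holds its own against A at L (9>2); C at L (9>2).
C: no other strategy beats it everywhere (A at L (2=2); B at CL (9>8)).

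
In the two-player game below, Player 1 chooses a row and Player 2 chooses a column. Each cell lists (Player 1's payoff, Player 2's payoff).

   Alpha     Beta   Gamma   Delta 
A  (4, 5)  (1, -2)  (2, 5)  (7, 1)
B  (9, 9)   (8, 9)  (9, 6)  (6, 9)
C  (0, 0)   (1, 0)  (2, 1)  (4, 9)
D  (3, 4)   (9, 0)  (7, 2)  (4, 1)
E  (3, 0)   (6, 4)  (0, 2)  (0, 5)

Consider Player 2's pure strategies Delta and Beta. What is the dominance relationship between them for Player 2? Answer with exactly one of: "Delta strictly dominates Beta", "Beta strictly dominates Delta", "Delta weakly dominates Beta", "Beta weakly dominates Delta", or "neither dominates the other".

Delta weakly dominates Beta

Compare Delta to Beta across each choice by Player 1: A: 1>-2, B: 9=9, C: 9>0, D: 1>0, E: 5>4.
Delta is at least as good everywhere and strictly better somewhere (tied only at B), so Delta weakly but not strictly dominates Beta.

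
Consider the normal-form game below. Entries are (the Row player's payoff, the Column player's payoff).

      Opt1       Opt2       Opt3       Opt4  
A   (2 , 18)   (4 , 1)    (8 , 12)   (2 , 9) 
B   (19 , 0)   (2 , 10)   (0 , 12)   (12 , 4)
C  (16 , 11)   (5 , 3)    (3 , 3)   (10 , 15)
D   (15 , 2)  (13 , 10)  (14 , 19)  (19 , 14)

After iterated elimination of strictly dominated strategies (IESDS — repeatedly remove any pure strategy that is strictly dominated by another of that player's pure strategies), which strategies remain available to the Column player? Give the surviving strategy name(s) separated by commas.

Opt3

Row A is eliminated: D beats it against every remaining column (Opt1: 15>2, Opt2: 13>4, Opt3: 14>8, Opt4: 19>2).
The Column player's strategy Opt1 is strictly dominated by Opt4 (B: 4>0, C: 15>11, D: 14>2) and is removed.
The Row player's strategy B is strictly dominated by D (Opt2: 13>2, Opt3: 14>0, Opt4: 19>12) and is removed.
Row C is eliminated: D beats it against every remaining column (Opt2: 13>5, Opt3: 14>3, Opt4: 19>10).
Column Opt2 is eliminated: Opt3 beats it against every remaining row (D: 19>10).
Column Opt4 is eliminated: Opt3 beats it against every remaining row (D: 19>14).
Among the remaining strategies, none is strictly dominated by another pure strategy of the same player, so the elimination stops.
Surviving strategies — the Row player: {D}; the Column player: {Opt3}.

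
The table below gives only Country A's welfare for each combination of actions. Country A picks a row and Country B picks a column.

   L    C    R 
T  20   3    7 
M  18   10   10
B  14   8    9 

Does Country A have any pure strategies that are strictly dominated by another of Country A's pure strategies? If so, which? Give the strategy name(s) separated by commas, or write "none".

Nothing dominates T: M at L (20>18); B at L (20>14).
Nothing dominates M: T at C (10>3); B at L (18>14).
B is strictly dominated by M (L: 18>14, C: 10>8, R: 10>9).

B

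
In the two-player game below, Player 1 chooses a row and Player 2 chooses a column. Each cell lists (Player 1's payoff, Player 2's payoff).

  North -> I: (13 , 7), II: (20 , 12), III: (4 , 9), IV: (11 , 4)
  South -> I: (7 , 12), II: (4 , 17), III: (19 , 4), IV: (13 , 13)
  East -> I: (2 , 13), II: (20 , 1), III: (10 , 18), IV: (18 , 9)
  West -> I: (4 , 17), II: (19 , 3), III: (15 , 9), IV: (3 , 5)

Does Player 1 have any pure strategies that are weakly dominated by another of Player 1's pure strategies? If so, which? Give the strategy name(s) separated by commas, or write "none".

none

North is not dominated — it holds its own against South at I (13>7); East at I (13>2); West at I (13>4).
South: no other strategy beats it everywhere (North at III (19>4); East at I (7>2); West at I (7>4)).
East: no other strategy beats it everywhere (North at III (10>4); South at II (20>4); West at II (20>19)).
West is not dominated — it holds its own against North at III (15>4); South at II (19>4); East at I (4>2).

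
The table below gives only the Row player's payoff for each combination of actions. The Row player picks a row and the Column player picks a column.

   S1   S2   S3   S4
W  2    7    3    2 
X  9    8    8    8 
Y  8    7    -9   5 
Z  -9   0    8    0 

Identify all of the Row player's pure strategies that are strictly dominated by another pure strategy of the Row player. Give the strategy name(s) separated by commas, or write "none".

W, Y

W is strictly dominated by X (S1: 9>2, S2: 8>7, S3: 8>3, S4: 8>2).
X: no other strategy beats it everywhere (W at S1 (9>2); Y at S1 (9>8); Z at S1 (9>-9)).
Y is strictly dominated by X (S1: 9>8, S2: 8>7, S3: 8>-9, S4: 8>5).
Nothing dominates Z: W at S3 (8>3); X at S3 (8=8); Y at S3 (8>-9).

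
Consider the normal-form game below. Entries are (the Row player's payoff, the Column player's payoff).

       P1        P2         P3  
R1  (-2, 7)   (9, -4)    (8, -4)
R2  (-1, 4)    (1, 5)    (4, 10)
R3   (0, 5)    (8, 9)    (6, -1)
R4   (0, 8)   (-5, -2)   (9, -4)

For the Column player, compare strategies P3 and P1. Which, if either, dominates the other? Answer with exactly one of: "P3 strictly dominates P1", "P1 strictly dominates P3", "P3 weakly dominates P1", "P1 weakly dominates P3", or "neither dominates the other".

Compare P3 to P1 across each choice by the Row player: R1: -4<7, R2: 10>4, R3: -1<5, R4: -4<8.
P3 does better at R2 but worse at R1, R3, R4; neither strategy dominates the other.

neither dominates the other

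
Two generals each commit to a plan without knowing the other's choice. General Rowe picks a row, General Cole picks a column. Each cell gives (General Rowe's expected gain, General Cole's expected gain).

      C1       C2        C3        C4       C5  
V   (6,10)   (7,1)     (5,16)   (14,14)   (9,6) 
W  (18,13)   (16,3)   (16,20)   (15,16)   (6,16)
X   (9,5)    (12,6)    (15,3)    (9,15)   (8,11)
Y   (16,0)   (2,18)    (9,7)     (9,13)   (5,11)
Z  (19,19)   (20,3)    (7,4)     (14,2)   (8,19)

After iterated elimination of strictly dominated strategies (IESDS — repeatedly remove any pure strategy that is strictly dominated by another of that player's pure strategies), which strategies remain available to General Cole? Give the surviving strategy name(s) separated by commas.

Row Y is eliminated: W beats it against every remaining column (C1: 18>16, C2: 16>2, C3: 16>9, C4: 15>9, C5: 6>5).
General Cole's strategy C2 is strictly dominated by C5 (V: 6>1, W: 16>3, X: 11>6, Z: 19>3) and is removed.
Among the remaining strategies, none is strictly dominated by another pure strategy of the same player, so the elimination stops.
Surviving strategies — General Rowe: {V, W, X, Z}; General Cole: {C1, C3, C4, C5}.

C1, C3, C4, C5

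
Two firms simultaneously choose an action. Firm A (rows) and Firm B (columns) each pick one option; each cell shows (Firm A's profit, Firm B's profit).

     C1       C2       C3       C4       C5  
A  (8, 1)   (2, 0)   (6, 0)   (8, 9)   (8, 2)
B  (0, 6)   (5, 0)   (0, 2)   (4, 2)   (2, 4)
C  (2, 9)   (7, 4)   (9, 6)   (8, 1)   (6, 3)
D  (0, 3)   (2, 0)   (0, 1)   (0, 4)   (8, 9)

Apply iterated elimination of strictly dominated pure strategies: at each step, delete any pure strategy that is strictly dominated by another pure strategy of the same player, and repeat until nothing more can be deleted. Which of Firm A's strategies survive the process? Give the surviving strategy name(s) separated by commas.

For Firm A, C strictly dominates B on the remaining columns (C1: 2>0, C2: 7>5, C3: 9>0, C4: 8>4, C5: 6>2); eliminate B.
For Firm B, C1 strictly dominates C2 on the remaining rows (A: 1>0, C: 9>4, D: 3>0); eliminate C2.
Firm B's strategy C3 is strictly dominated by C1 (A: 1>0, C: 9>6, D: 3>1) and is removed.
Among the remaining strategies, none is strictly dominated by another pure strategy of the same player, so the elimination stops.
Surviving strategies — Firm A: {A, C, D}; Firm B: {C1, C4, C5}.

A, C, D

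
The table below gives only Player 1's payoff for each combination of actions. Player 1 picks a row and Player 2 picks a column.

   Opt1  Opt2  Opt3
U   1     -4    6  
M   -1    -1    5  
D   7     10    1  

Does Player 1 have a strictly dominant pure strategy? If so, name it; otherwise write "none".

none

U fails to dominate M at Opt2 (-4<-1).
M fails to dominate U at Opt1 (-1<1).
D fails to dominate U at Opt3 (1<6).
No single strategy dominates all the others.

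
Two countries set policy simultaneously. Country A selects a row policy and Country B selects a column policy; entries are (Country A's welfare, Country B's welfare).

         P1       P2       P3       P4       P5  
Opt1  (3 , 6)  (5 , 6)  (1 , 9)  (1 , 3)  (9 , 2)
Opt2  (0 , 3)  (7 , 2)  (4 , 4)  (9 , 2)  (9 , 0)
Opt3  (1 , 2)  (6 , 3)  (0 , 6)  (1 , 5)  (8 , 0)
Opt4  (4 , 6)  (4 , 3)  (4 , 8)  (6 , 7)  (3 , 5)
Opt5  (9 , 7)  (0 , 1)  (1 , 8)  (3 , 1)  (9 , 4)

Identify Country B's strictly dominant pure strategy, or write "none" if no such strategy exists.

P3 vs P1: Opt1: 9>6, Opt2: 4>3, Opt3: 6>2, Opt4: 8>6, Opt5: 8>7.
P3 vs P2: Opt1: 9>6, Opt2: 4>2, Opt3: 6>3, Opt4: 8>3, Opt5: 8>1.
P3 vs P4: Opt1: 9>3, Opt2: 4>2, Opt3: 6>5, Opt4: 8>7, Opt5: 8>1.
P3 vs P5: Opt1: 9>2, Opt2: 4>0, Opt3: 6>0, Opt4: 8>5, Opt5: 8>4.
P3 strictly beats every other strategy against every opponent action, so it is strictly dominant.

P3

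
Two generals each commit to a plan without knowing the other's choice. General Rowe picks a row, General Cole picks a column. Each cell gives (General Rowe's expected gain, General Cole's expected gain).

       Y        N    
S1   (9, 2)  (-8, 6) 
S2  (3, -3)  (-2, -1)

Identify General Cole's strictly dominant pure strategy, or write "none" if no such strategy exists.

N vs Y: S1: 6>2, S2: -1>-3.
N strictly beats every other strategy against every opponent action, so it is strictly dominant.

N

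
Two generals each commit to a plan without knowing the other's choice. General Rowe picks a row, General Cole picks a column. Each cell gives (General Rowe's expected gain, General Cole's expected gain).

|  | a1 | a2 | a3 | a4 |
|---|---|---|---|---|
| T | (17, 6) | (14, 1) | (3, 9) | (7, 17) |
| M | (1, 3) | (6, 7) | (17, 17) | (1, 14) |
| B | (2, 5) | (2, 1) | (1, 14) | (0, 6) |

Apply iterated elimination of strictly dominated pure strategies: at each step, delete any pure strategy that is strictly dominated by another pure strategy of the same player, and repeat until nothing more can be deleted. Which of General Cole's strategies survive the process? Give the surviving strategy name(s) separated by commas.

Row B is eliminated: T beats it against every remaining column (a1: 17>2, a2: 14>2, a3: 3>1, a4: 7>0).
Column a1 is eliminated: a3 beats it against every remaining row (T: 9>6, M: 17>3).
General Cole's strategy a2 is strictly dominated by a3 (T: 9>1, M: 17>7) and is removed.
Among the remaining strategies, none is strictly dominated by another pure strategy of the same player, so the elimination stops.
Surviving strategies — General Rowe: {T, M}; General Cole: {a3, a4}.

a3, a4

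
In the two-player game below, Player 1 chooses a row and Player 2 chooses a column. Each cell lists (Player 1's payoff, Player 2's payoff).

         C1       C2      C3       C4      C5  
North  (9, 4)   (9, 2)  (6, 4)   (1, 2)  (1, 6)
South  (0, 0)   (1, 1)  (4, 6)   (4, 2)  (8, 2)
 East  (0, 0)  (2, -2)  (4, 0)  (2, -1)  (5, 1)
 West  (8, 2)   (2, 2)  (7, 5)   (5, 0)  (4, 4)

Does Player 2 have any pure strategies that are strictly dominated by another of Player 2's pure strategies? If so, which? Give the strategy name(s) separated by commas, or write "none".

C1, C2, C4

C5 strictly dominates C1 — North: 6>4, South: 2>0, East: 1>0, West: 4>2.
C2 is strictly dominated by C3 (North: 4>2, South: 6>1, East: 0>-2, West: 5>2).
C3: no other strategy beats it everywhere (C1 at North (4=4); C2 at North (4>2); C4 at North (4>2); C5 at South (6>2)).
C4: dominated, since C3 does at least as well everywhere (North: 4>2, South: 6>2, East: 0>-1, West: 5>0).
Nothing dominates C5: C1 at North (6>4); C2 at North (6>2); C3 at North (6>4); C4 at North (6>2).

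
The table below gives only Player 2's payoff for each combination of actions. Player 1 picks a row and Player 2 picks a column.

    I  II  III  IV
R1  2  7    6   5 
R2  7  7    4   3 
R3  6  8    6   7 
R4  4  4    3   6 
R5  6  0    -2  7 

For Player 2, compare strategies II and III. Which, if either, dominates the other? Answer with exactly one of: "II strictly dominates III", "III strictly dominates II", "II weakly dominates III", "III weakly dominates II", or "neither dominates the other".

Compare II to III across every action of Player 1: R1: 7>6, R2: 7>4, R3: 8>6, R4: 4>3, R5: 0>-2.
II gives a strictly higher payoff against every action of Player 1, so II strictly dominates III.

II strictly dominates III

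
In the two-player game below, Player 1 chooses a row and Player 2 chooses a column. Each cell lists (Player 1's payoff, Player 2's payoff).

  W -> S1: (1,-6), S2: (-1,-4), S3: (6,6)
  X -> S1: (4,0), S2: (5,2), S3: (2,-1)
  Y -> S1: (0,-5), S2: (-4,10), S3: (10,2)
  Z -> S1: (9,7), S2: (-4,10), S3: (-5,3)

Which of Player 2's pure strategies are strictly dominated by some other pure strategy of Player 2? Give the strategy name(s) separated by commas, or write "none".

S1

S2 strictly dominates S1 — W: -4>-6, X: 2>0, Y: 10>-5, Z: 10>7.
S2 is not dominated — it holds its own against S1 at W (-4>-6); S3 at X (2>-1).
Nothing dominates S3: S1 at W (6>-6); S2 at W (6>-4).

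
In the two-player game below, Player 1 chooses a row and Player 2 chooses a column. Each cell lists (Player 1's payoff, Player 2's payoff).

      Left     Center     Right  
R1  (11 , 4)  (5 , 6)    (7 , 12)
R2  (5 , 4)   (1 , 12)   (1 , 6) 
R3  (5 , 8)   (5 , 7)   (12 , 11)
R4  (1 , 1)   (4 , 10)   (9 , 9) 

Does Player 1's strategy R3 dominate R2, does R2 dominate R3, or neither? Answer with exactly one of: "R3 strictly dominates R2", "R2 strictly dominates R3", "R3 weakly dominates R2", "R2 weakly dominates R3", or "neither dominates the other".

Compare R3 to R2 across each opponent action: Left: 5=5, Center: 5>1, Right: 12>1.
R3 is at least as good everywhere and strictly better somewhere (tied only at Left), so R3 weakly but not strictly dominates R2.

R3 weakly dominates R2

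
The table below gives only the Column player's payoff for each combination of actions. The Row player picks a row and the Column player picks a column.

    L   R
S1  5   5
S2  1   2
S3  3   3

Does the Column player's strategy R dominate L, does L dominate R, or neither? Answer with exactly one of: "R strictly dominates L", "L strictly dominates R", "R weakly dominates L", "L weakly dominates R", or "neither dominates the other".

Compare R to L across each choice by the Row player: S1: 5=5, S2: 2>1, S3: 3=3.
R is at least as good everywhere and strictly better somewhere (tied only at S1, S3), so R weakly but not strictly dominates L.

R weakly dominates L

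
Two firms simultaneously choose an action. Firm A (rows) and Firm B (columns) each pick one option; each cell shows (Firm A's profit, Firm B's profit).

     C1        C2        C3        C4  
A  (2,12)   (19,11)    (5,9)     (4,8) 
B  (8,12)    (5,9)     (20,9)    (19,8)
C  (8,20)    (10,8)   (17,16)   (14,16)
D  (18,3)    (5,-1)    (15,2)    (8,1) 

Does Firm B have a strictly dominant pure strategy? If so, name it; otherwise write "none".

C1 vs C2: A: 12>11, B: 12>9, C: 20>8, D: 3>-1.
C1 vs C3: A: 12>9, B: 12>9, C: 20>16, D: 3>2.
C1 vs C4: A: 12>8, B: 12>8, C: 20>16, D: 3>1.
C1 strictly beats every other strategy against every opponent action, so it is strictly dominant.

C1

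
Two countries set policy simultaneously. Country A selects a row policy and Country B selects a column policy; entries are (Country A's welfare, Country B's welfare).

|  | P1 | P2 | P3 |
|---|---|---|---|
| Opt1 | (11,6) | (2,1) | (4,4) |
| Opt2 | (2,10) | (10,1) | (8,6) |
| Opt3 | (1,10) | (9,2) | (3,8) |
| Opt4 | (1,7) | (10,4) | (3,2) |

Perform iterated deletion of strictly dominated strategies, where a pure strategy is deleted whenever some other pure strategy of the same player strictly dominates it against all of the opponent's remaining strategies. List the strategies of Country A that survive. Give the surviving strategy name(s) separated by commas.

Row Opt3 is eliminated: Opt2 beats it against every remaining column (P1: 2>1, P2: 10>9, P3: 8>3).
For Country B, P1 strictly dominates P2 on the remaining rows (Opt1: 6>1, Opt2: 10>1, Opt4: 7>4); eliminate P2.
For Country A, Opt1 strictly dominates Opt4 on the remaining columns (P1: 11>1, P3: 4>3); eliminate Opt4.
Country B's strategy P3 is strictly dominated by P1 (Opt1: 6>4, Opt2: 10>6) and is removed.
Country A's strategy Opt2 is strictly dominated by Opt1 (P1: 11>2) and is removed.
Among the remaining strategies, none is strictly dominated by another pure strategy of the same player, so the elimination stops.
Surviving strategies — Country A: {Opt1}; Country B: {P1}.

Opt1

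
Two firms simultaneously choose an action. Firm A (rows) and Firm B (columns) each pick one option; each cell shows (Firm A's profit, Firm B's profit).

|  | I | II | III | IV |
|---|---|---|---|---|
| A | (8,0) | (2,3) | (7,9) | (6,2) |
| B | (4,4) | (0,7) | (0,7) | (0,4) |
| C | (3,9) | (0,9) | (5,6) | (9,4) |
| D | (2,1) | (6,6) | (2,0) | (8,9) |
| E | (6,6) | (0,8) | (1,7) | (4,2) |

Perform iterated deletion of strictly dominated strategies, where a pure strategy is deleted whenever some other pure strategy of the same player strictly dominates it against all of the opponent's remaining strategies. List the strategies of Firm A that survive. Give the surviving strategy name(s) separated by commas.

For Firm A, A strictly dominates B on the remaining columns (I: 8>4, II: 2>0, III: 7>0, IV: 6>0); eliminate B.
For Firm A, A strictly dominates E on the remaining columns (I: 8>6, II: 2>0, III: 7>1, IV: 6>4); eliminate E.
Among the remaining strategies, none is strictly dominated by another pure strategy of the same player, so the elimination stops.
Surviving strategies — Firm A: {A, C, D}; Firm B: {I, II, III, IV}.

A, C, D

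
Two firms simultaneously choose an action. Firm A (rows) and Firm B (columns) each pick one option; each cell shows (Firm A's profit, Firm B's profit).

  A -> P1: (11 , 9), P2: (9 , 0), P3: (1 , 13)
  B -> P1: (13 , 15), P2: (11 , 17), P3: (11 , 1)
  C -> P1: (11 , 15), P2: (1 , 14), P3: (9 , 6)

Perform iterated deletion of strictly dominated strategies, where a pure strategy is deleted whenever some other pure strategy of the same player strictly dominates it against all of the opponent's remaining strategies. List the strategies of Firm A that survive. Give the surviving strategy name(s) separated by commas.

B

Row A is eliminated: B beats it against every remaining column (P1: 13>11, P2: 11>9, P3: 11>1).
Row C is eliminated: B beats it against every remaining column (P1: 13>11, P2: 11>1, P3: 11>9).
For Firm B, P2 strictly dominates P1 on the remaining rows (B: 17>15); eliminate P1.
Column P3 is eliminated: P2 beats it against every remaining row (B: 17>1).
Among the remaining strategies, none is strictly dominated by another pure strategy of the same player, so the elimination stops.
Surviving strategies — Firm A: {B}; Firm B: {P2}.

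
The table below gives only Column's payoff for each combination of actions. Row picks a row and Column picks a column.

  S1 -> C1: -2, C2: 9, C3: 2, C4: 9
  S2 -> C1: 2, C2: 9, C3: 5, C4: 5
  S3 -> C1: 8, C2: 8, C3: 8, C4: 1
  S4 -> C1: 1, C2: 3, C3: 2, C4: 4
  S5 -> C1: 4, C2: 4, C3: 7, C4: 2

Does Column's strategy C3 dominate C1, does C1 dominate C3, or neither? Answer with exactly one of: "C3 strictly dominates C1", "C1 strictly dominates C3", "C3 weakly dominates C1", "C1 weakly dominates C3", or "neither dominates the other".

C3's payoffs vs C1's, by Row's action — S1: 2>-2, S2: 5>2, S3: 8=8, S4: 2>1, S5: 7>4.
C3 is at least as good everywhere and strictly better somewhere (tied only at S3), so C3 weakly but not strictly dominates C1.

C3 weakly dominates C1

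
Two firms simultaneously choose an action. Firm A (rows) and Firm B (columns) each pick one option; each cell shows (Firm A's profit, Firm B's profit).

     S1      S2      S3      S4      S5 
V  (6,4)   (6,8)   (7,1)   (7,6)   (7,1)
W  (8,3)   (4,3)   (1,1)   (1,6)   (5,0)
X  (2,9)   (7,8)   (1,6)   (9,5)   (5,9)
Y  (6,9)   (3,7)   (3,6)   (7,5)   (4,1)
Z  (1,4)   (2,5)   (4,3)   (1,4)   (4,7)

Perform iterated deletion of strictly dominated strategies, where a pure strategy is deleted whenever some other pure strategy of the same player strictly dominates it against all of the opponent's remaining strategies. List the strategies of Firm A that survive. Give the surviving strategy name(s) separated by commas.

Firm A's strategy Z is strictly dominated by V (S1: 6>1, S2: 6>2, S3: 7>4, S4: 7>1, S5: 7>4) and is removed.
Column S3 is eliminated: S1 beats it against every remaining row (V: 4>1, W: 3>1, X: 9>6, Y: 9>6).
Among the remaining strategies, none is strictly dominated by another pure strategy of the same player, so the elimination stops.
Surviving strategies — Firm A: {V, W, X, Y}; Firm B: {S1, S2, S4, S5}.

V, W, X, Y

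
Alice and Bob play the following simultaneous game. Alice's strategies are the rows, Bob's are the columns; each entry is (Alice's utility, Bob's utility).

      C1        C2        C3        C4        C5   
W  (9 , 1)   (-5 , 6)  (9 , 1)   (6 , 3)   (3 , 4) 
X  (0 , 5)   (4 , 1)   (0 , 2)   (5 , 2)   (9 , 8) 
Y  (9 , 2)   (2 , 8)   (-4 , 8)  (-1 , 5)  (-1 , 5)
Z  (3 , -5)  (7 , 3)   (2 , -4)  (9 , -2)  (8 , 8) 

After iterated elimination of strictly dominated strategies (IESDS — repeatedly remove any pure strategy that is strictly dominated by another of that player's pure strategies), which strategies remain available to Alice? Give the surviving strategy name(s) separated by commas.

Column C1 is eliminated: C5 beats it against every remaining row (W: 4>1, X: 8>5, Y: 5>2, Z: 8>-5).
For Alice, X strictly dominates Y on the remaining columns (C2: 4>2, C3: 0>-4, C4: 5>-1, C5: 9>-1); eliminate Y.
For Bob, C5 strictly dominates C3 on the remaining rows (W: 4>1, X: 8>2, Z: 8>-4); eliminate C3.
For Alice, Z strictly dominates W on the remaining columns (C2: 7>-5, C4: 9>6, C5: 8>3); eliminate W.
For Bob, C5 strictly dominates C2 on the remaining rows (X: 8>1, Z: 8>3); eliminate C2.
For Bob, C5 strictly dominates C4 on the remaining rows (X: 8>2, Z: 8>-2); eliminate C4.
For Alice, X strictly dominates Z on the remaining columns (C5: 9>8); eliminate Z.
Among the remaining strategies, none is strictly dominated by another pure strategy of the same player, so the elimination stops.
Surviving strategies — Alice: {X}; Bob: {C5}.

X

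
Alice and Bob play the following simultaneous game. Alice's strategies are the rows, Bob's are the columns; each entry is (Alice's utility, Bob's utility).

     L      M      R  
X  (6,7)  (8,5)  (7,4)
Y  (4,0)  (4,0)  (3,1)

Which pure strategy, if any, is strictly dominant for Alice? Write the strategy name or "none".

X

X vs Y: L: 6>4, M: 8>4, R: 7>3.
X strictly beats every other strategy against every opponent action, so it is strictly dominant.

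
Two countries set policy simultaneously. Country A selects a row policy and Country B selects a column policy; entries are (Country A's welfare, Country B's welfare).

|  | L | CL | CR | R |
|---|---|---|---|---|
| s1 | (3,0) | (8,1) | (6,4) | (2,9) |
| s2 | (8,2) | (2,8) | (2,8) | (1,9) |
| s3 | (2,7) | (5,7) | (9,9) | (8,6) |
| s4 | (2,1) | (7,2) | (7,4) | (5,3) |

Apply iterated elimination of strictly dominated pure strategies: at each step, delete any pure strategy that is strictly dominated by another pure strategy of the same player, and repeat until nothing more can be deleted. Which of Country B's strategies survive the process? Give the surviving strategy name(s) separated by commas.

CR

For Country B, CR strictly dominates L on the remaining rows (s1: 4>0, s2: 8>2, s3: 9>7, s4: 4>1); eliminate L.
Row s2 is eliminated: s1 beats it against every remaining column (CL: 8>2, CR: 6>2, R: 2>1).
Country B's strategy CL is strictly dominated by CR (s1: 4>1, s3: 9>7, s4: 4>2) and is removed.
For Country A, s3 strictly dominates s1 on the remaining columns (CR: 9>6, R: 8>2); eliminate s1.
Country A's strategy s4 is strictly dominated by s3 (CR: 9>7, R: 8>5) and is removed.
Country B's strategy R is strictly dominated by CR (s3: 9>6) and is removed.
Among the remaining strategies, none is strictly dominated by another pure strategy of the same player, so the elimination stops.
Surviving strategies — Country A: {s3}; Country B: {CR}.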